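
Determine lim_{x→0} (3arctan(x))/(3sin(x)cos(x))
Both numerator and denominator → 0 as x → 0; this is a 0/0 indeterminate form.
Expand each to leading order near x = 0: numerator ~ 3·x, denominator ~ 3·x.
The limit of the ratio is 1.

Final answer: 1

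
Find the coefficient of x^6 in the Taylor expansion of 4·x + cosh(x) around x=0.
Expand to order 6: 4·x + cosh(x) = x^6/720 + x^4/24 + x^2/2 + 4·x + 1 + O(x^7).
The coefficient of x^6 is 1/720.

Final answer: 1/720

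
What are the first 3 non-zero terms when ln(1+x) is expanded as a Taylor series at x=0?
x^3/3 - x^2/2 + x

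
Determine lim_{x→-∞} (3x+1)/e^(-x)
This is an ∞/∞ indeterminate form as x → -∞.
Compare growth rates of the dominant terms (exponentials ≫ polynomials ≫ logarithms), or apply L'Hôpital's rule; the quotient → 0.
Limit = 0.

Final answer: 0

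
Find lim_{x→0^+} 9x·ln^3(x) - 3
The product is a 0·∞ indeterminate form at x → 0⁺.
Rewrite the product as 9·ln^3(x) / x^(-1) and apply L'Hôpital, or use the standard hierarchy x^(-1) ≫ |ln x|^3 as x → 0⁺.
The indeterminate product → 0, so the limit = -3.

Final answer: -3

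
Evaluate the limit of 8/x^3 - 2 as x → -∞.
Evaluate the dominant behaviour as x → -∞; each term tends to a finite value or vanishes.
Limit = -2.

Final answer: -2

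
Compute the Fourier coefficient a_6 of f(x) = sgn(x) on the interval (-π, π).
a_6 = (1/π) ∫_{-π}^{π} f(x)·cos(6x) dx.
Evaluate the integral (use parity and integration by parts as needed): a_6 = 0.

Final answer: 0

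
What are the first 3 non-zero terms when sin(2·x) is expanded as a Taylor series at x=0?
4·x^5/15 - 4·x^3/3 + 2·x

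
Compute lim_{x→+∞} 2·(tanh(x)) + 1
Evaluate the dominant behaviour as x → +∞; each term tends to a finite value or vanishes.
Limit = 3.

Final answer: 3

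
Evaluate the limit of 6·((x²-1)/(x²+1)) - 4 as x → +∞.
Evaluate the dominant behaviour as x → +∞; each term tends to a finite value or vanishes.
Limit = 2.

Final answer: 2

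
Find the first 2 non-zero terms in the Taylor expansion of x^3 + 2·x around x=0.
x^3 + 2·x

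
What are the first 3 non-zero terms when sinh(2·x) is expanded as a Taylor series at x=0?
4·x^5/15 + 4·x^3/3 + 2·x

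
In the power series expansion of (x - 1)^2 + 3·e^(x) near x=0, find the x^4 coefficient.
Expand to order 4: (x - 1)^2 + 3·e^(x) = x^4/8 + x^3/2 + 5·x^2/2 + x + 4 + O(x^5).
The coefficient of x^4 is 1/8.

Final answer: 1/8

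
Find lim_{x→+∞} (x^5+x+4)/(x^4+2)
This is an ∞/∞ indeterminate form as x → +∞.
Divide numerator and denominator by x^5 and let the lower-order terms vanish; the numerator's degree 5 exceeds the denominator's degree 4, so the quotient diverges.
Limit = ∞.

Final answer: ∞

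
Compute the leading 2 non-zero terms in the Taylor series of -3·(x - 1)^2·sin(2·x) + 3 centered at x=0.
3 - 6·x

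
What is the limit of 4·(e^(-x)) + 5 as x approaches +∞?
Evaluate the dominant behaviour as x → +∞; each term tends to a finite value or vanishes.
Limit = 5.

Final answer: 5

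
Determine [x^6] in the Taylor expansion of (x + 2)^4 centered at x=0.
Expand to order 6: (x + 2)^4 = x^4 + 8·x^3 + 24·x^2 + 32·x + 16 + O(x^7).
The coefficient of x^6 is 0.

Final answer: 0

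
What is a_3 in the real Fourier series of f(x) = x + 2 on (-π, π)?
a_3 = (1/π) ∫_{-π}^{π} f(x)·cos(3x) dx.
Evaluate the integral (use parity and integration by parts as needed): a_3 = 0.

Final answer: 0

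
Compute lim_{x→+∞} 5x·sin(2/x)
As x → +∞: let u = 2/x → 0⁺; then 5·x·sin(2/x) = 5·2·sin(u)/u → 5·2·1 = 10.
Limit = 10.

Final answer: 10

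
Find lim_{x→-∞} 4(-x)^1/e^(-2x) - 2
The quotient is an ∞/∞ indeterminate form as x → -∞.
Compare growth rates of the dominant terms (exponentials ≫ polynomials ≫ logarithms), or apply L'Hôpital's rule; the quotient → 0.
Adding the constant: 0 - 2 = -2. Limit = -2.

Final answer: -2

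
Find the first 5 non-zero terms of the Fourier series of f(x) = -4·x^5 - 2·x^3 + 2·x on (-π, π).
(-932 - 8·π^4 + 156·π^2)·sin(x) + (-18·π^2 + 25 + 4·π^4)·sin(2·x) + (-8·π^4/3 - 140/81 + 124·π^2/27)·sin(3·x) + (-3·π^2/2 - 7/16 + 2·π^4)·sin(4·x) + (-8·π^4/5 + 428/625 + 12·π^2/25)·sin(5·x)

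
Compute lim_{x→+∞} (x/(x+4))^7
As x → +∞: x/(x+4) = 1/(1 + 4/x) → 1, and the 7th power of a limit-1 base also → 1.
Limit = 1.

Final answer: 1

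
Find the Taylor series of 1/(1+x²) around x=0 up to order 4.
x^4 - x^2 + 1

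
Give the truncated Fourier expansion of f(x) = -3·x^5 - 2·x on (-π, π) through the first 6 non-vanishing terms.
(-724 - 6·π^4 + 120·π^2)·sin(x) + (-15·π^2 + 49/2 + 3·π^4)·sin(2·x) + (-2·π^4 - 116/27 + 40·π^2/9)·sin(3·x) + (-15·π^2/8 + 109/64 + 3·π^4/2)·sin(4·x) + (-6·π^4/5 - 644/625 + 24·π^2/25)·sin(5·x) + (-5·π^2/9 + 41/54 + π^4)·sin(6·x)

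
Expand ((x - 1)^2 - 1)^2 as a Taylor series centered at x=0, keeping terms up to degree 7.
x^4 - 4·x^3 + 4·x^2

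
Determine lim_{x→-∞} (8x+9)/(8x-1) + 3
Evaluate the dominant behaviour as x → -∞; each term tends to a finite value or vanishes.
Limit = 4.

Final answer: 4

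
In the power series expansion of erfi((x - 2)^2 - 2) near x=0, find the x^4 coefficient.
Expand to order 4: erfi((x - 2)^2 - 2) = 6508·x^4·e^(4)/(3·√(π)) - 416·x^3·e^(4)/√(π) + 66·x^2·e^(4)/√(π) - 8·x·e^(4)/√(π) + erfi(2) + O(x^5).
The coefficient of x^4 is 6508·e^(4)/(3·√(π)).

Final answer: 6508·e^(4)/(3·√(π))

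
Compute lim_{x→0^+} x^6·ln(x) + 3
The product is a 0·∞ indeterminate form at x → 0⁺.
Rewrite the product as ln(x) / x^(-6) and apply L'Hôpital, or use the standard hierarchy x^(-6) ≫ |ln x| as x → 0⁺.
The indeterminate product → 0, so the limit = 3.

Final answer: 3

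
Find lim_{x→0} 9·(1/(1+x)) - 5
Direct substitution at x = 0 gives 4.

Final answer: 4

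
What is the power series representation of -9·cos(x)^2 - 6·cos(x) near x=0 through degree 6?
49·x^6/120 - 13·x^4/4 + 12·x^2 - 15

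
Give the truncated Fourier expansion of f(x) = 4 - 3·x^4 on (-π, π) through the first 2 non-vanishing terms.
(-144 + 24·π^2)·cos(x) - 3·π^4/5 + 4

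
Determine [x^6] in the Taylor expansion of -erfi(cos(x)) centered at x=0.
Expand to order 6: -erfi(cos(x)) = 121·e·x^6/(360·√(π)) - 7·e·x^4/(12·√(π)) + e·x^2/√(π) - erfi(1) + O(x^7).
The coefficient of x^6 is 121·e/(360·√(π)).

Final answer: 121·e/(360·√(π))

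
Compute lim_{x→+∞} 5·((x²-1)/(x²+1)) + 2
Evaluate the dominant behaviour as x → +∞; each term tends to a finite value or vanishes.
Limit = 7.

Final answer: 7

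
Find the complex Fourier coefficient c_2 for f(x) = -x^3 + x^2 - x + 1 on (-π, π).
Compute the real Fourier coefficients first: a_2 = 1, b_2 = -1/2 + π^2.
Then c_2 = (a_2 − i·b_2)/2 = 1/2 - i·π^2/2 + i/4.

Final answer: 1/2 - i·π^2/2 + i/4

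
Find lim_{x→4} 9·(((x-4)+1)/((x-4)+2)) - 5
Direct substitution at x = 4 gives -1/2.

Final answer: -1/2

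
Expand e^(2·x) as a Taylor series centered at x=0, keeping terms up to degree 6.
4·x^6/45 + 4·x^5/15 + 2·x^4/3 + 4·x^3/3 + 2·x^2 + 2·x + 1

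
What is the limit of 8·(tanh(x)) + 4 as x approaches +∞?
Evaluate the dominant behaviour as x → +∞; each term tends to a finite value or vanishes.
Limit = 12.

Final answer: 12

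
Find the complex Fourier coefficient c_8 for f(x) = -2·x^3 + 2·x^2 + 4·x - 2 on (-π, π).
Compute the real Fourier coefficients first: a_8 = 1/8, b_8 = -67/64 + π^2/2.
Then c_8 = (a_8 − i·b_8)/2 = 1/16 - i·π^2/4 + 67·i/128.

Final answer: 1/16 - i·π^2/4 + 67·i/128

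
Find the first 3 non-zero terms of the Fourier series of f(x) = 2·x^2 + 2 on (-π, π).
-8·cos(x) + 2·cos(2·x) + 2 + 2·π^2/3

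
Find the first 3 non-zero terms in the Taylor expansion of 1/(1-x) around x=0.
x^2 + x + 1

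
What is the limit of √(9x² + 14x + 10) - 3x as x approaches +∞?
As x → +∞: multiply by the conjugate to get (14x+10)/(√(9x²+14x+10)+3x); the denominator ~ 6x, so the limit is 14/6 = 7/3.
Limit = 7/3.

Final answer: 7/3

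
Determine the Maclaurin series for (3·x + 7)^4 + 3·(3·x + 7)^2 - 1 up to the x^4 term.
81·x^4 + 756·x^3 + 2673·x^2 + 4242·x + 2547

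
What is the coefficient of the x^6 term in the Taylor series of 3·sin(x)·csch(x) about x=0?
Expand to order 6: 3·sin(x)·csch(x) = -13·x^6/630 + x^4/6 - x^2 + 3 + O(x^7).
The coefficient of x^6 is -13/630.

Final answer: -13/630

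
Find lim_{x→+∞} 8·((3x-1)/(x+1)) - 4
Evaluate the dominant behaviour as x → +∞; each term tends to a finite value or vanishes.
Limit = 20.

Final answer: 20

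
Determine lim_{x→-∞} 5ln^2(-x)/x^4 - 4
The quotient is an ∞/∞ indeterminate form as x → -∞.
Compare growth rates of the dominant terms (exponentials ≫ polynomials ≫ logarithms), or apply L'Hôpital's rule; the quotient → 0.
Adding the constant: 0 - 4 = -4. Limit = -4.

Final answer: -4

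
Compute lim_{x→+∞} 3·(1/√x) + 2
Evaluate the dominant behaviour as x → +∞; each term tends to a finite value or vanishes.
Limit = 2.

Final answer: 2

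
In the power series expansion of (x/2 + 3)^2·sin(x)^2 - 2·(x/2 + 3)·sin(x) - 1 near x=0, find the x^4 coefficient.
Expand to order 4: (x/2 + 3)^2·sin(x)^2 - 2·(x/2 + 3)·sin(x) - 1 = -31·x^4/12 + 4·x^3 + 8·x^2 - 6·x - 1 + O(x^5).
The coefficient of x^4 is -31/12.

Final answer: -31/12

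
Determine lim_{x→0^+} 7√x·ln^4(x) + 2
The product is a 0·∞ indeterminate form at x → 0⁺.
Rewrite the product as 7·ln^4(x) / x^(-1/2) and apply L'Hôpital, or use the standard hierarchy x^(-1/2) ≫ |ln x|^4 as x → 0⁺.
The indeterminate product → 0, so the limit = 2.

Final answer: 2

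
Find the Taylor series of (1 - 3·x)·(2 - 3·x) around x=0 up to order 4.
9·x^2 - 9·x + 2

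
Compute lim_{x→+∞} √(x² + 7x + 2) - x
This is an ∞ − ∞ indeterminate form.
Multiply and divide by the conjugate √(x²+7x + 2) + x; the x² terms cancel, leaving (7x + 2)/(√(x²+7x + 2)+x) → 7/2.
Limit = 7/2.

Final answer: 7/2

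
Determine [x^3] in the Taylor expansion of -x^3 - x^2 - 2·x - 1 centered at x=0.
Expand to order 3: -x^3 - x^2 - 2·x - 1 = -x^3 - x^2 - 2·x - 1 + O(x^4).
The coefficient of x^3 is -1.

Final answer: -1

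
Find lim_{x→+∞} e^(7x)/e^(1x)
This is an ∞/∞ indeterminate form as x → +∞.
Rewrite e^(7x)/e^(1x) = e^((7−1)x) = e^(6x); the exponent coefficient is 6 > 0 so e^(6x) → ∞.
Limit = ∞.

Final answer: ∞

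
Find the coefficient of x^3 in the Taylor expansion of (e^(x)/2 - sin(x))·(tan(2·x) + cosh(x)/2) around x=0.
Expand to order 3: (e^(x)/2 - sin(x))·(tan(2·x) + cosh(x)/2) = 11·x^3/6 - 3·x^2/4 + 3·x/4 + 1/4 + O(x^4).
The coefficient of x^3 is 11/6.

Final answer: 11/6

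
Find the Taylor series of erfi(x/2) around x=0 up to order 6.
x^5/(160·√(π)) + x^3/(12·√(π)) + x/√(π)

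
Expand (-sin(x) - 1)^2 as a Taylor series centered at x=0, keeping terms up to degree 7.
-x^7/2520 + 2·x^6/45 + x^5/60 - x^4/3 - x^3/3 + x^2 + 2·x + 1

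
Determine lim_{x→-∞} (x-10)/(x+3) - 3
Evaluate the dominant behaviour as x → -∞; each term tends to a finite value or vanishes.
Limit = -2.

Final answer: -2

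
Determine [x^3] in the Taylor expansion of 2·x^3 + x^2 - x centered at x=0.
Expand to order 3: 2·x^3 + x^2 - x = 2·x^3 + x^2 - x + O(x^4).
The coefficient of x^3 is 2.

Final answer: 2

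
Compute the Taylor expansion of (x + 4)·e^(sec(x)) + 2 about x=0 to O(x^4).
e·x^3/2 + 2·e·x^2 + e·x + 2 + 4·e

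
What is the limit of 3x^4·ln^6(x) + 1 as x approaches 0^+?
The product is a 0·∞ indeterminate form at x → 0⁺.
Rewrite the product as 3·ln^6(x) / x^(-4) and apply L'Hôpital, or use the standard hierarchy x^(-4) ≫ |ln x|^6 as x → 0⁺.
The indeterminate product → 0, so the limit = 1.

Final answer: 1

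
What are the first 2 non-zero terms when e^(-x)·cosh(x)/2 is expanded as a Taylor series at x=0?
1/2 - x/2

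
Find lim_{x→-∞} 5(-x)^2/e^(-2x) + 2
The quotient is an ∞/∞ indeterminate form as x → -∞.
Compare growth rates of the dominant terms (exponentials ≫ polynomials ≫ logarithms), or apply L'Hôpital's rule; the quotient → 0.
Adding the constant: 0 + 2 = 2. Limit = 2.

Final answer: 2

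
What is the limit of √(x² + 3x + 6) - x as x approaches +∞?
This is an ∞ − ∞ indeterminate form.
Multiply and divide by the conjugate √(x²+3x + 6) + x; the x² terms cancel, leaving (3x + 6)/(√(x²+3x + 6)+x) → 3/2.
Limit = 3/2.

Final answer: 3/2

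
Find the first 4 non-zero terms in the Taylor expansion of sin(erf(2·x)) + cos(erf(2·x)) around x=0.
x^3·(-16/(3·√(π)) - 32/(3·π^(3/2))) - 8·x^2/π + 4·x/√(π) + 1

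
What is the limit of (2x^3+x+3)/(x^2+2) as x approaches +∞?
This is an ∞/∞ indeterminate form as x → +∞.
Divide numerator and denominator by x^3 and let the lower-order terms vanish; the numerator's degree 3 exceeds the denominator's degree 2, so the quotient diverges.
Limit = ∞.

Final answer: ∞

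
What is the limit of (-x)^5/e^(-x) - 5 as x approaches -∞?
The quotient is an ∞/∞ indeterminate form as x → -∞.
Compare growth rates of the dominant terms (exponentials ≫ polynomials ≫ logarithms), or apply L'Hôpital's rule; the quotient → 0.
Adding the constant: 0 - 5 = -5. Limit = -5.

Final answer: -5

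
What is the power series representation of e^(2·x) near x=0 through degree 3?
4·x^3/3 + 2·x^2 + 2·x + 1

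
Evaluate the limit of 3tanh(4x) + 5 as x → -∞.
Evaluate the dominant behaviour as x → -∞; each term tends to a finite value or vanishes.
Limit = 2.

Final answer: 2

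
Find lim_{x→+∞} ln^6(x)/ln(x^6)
This is an ∞/∞ indeterminate form as x → +∞.
Write ln(x^6) = 6·ln(x), reducing the quotient to ln^5(x)/6 → ∞.
Limit = ∞.

Final answer: ∞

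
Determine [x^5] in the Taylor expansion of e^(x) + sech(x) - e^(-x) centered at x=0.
Expand to order 5: e^(x) + sech(x) - e^(-x) = x^5/60 + 5·x^4/24 + x^3/3 - x^2/2 + 2·x + 1 + O(x^6).
The coefficient of x^5 is 1/60.

Final answer: 1/60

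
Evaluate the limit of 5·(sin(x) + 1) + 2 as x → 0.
Direct substitution at x = 0 gives 7.

Final answer: 7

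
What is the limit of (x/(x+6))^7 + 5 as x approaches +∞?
As x → +∞: x/(x+6) = 1/(1 + 6/x) → 1, and the 7th power of a limit-1 base also → 1; with the additive constant, 1 + 5 = 6.
Limit = 6.

Final answer: 6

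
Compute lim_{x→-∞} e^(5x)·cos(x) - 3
Evaluate the dominant behaviour as x → -∞; each term tends to a finite value or vanishes.
Limit = -3.

Final answer: -3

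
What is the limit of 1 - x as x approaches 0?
Direct substitution at x = 0 gives 1.

Final answer: 1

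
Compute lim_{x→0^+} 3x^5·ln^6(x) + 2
The product is a 0·∞ indeterminate form at x → 0⁺.
Rewrite the product as 3·ln^6(x) / x^(-5) and apply L'Hôpital, or use the standard hierarchy x^(-5) ≫ |ln x|^6 as x → 0⁺.
The indeterminate product → 0, so the limit = 2.

Final answer: 2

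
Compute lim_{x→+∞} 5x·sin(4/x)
As x → +∞: let u = 4/x → 0⁺; then 5·x·sin(4/x) = 5·4·sin(u)/u → 5·4·1 = 20.
Limit = 20.

Final answer: 20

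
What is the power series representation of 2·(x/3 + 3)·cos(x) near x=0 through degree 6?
-x^6/120 + x^5/36 + x^4/4 - x^3/3 - 3·x^2 + 2·x/3 + 6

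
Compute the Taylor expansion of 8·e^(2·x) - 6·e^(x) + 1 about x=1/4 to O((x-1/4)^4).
-6·e^(1/4) + 1 + 8·e^(1/2) + (-6·e^(1/4) + 16·e^(1/2))·(x - 1/4) + (-3·e^(1/4) + 16·e^(1/2))·(x - 1/4)^2 + (-e^(1/4) + 32·e^(1/2)/3)·(x - 1/4)^3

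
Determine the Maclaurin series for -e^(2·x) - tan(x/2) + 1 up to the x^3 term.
-11·x^3/8 - 2·x^2 - 5·x/2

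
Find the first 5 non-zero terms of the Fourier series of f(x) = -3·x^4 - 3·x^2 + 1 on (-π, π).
(-132 + 24·π^2)·cos(x) + (6 - 6·π^2)·cos(2·x) + (-4/9 + 8·π^2/3)·cos(3·x) + (-3·π^2/2 - 3/16)·cos(4·x) - 3·π^4/5 - π^2 + 1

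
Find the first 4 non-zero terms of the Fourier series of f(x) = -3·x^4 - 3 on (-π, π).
(-144 + 24·π^2)·cos(x) + (9 - 6·π^2)·cos(2·x) + (-16/9 + 8·π^2/3)·cos(3·x) - 3·π^4/5 - 3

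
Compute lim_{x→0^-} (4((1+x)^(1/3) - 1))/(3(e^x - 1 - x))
Both numerator and denominator → 0 as x → 0^-; this is a 0/0 indeterminate form.
Expand each to leading order near x = 0: numerator ~ 4·x/3, denominator ~ 3·x^2/2.
The limit of the ratio is -∞.

Final answer: -∞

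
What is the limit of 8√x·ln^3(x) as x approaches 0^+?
This is a 0·∞ indeterminate form at x → 0⁺.
Rewrite the product as 8·ln^3(x) / x^(-1/2) and apply L'Hôpital, or use the standard hierarchy x^(-1/2) ≫ |ln x|^3 as x → 0⁺.
The indeterminate product → 0, so the limit = 0.

Final answer: 0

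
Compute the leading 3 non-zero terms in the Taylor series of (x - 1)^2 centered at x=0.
x^2 - 2·x + 1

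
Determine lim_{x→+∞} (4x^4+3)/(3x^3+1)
This is an ∞/∞ indeterminate form as x → +∞.
Divide numerator and denominator by x^4 and let the lower-order terms vanish; the numerator's degree 4 exceeds the denominator's degree 3, so the quotient diverges.
Limit = ∞.

Final answer: ∞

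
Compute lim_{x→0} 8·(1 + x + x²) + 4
Direct substitution at x = 0 gives 12.

Final answer: 12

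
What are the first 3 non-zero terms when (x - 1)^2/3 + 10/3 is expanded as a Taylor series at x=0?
x^2/3 - 2·x/3 + 11/3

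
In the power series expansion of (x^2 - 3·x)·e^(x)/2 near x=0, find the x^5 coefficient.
Expand to order 5: (x^2 - 3·x)·e^(x)/2 = x^5/48 - x^3/4 - x^2 - 3·x/2 + O(x^6).
The coefficient of x^5 is 1/48.

Final answer: 1/48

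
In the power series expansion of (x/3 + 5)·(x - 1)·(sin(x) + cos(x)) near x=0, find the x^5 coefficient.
Expand to order 5: (x/3 + 5)·(x - 1)·(sin(x) + cos(x)) = 7·x^5/72 - 83·x^4/72 - 7·x^3/6 + 15·x^2/2 - x/3 - 5 + O(x^6).
The coefficient of x^5 is 7/72.

Final answer: 7/72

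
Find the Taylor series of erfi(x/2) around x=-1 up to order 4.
-erfi(1/2) + e^(1/4)·(x + 1)/√(π) - e^(1/4)·(x + 1)^2/(4·√(π)) + e^(1/4)·(x + 1)^3/(8·√(π)) - 7·e^(1/4)·(x + 1)^4/(192·√(π))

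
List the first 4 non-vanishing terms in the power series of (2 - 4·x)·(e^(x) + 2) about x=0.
-5·x^3/3 - 3·x^2 - 10·x + 6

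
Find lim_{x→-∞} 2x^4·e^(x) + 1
The product is a 0·∞ indeterminate form at x → -∞.
Rewrite the product as 2x^4 / e^(-x) (an ∞/∞ form) and apply L'Hôpital, or use the standard hierarchy e^(|x|) ≫ |x^4| as x → -∞.
The indeterminate product → 0, so the limit = 1.

Final answer: 1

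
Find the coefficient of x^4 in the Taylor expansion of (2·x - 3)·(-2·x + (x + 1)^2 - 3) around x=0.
Expand to order 4: (2·x - 3)·(-2·x + (x + 1)^2 - 3) = 2·x^3 - 3·x^2 - 4·x + 6 + O(x^5).
The coefficient of x^4 is 0.

Final answer: 0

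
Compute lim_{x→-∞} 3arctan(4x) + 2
Evaluate the dominant behaviour as x → -∞; each term tends to a finite value or vanishes.
Limit = 2 - 3·π/2.

Final answer: 2 - 3·π/2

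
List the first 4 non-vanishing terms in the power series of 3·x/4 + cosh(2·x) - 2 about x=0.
2·x^4/3 + 2·x^2 + 3·x/4 - 1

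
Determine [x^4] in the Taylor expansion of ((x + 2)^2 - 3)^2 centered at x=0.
Expand to order 4: ((x + 2)^2 - 3)^2 = x^4 + 8·x^3 + 18·x^2 + 8·x + 1 + O(x^5).
The coefficient of x^4 is 1.

Final answer: 1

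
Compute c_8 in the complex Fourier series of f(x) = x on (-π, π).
Compute the real Fourier coefficients first: a_8 = 0, b_8 = -1/4.
Then c_8 = (a_8 − i·b_8)/2 = i/8.

Final answer: i/8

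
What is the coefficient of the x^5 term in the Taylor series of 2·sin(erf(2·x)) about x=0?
Expand to order 5: 2·sin(erf(2·x)) = x^5·(256/(15·π^(5/2)) + 64/(5·√(π)) + 256/(3·π^(3/2))) + x^3·(-32/(3·√(π)) - 64/(3·π^(3/2))) + 8·x/√(π) + O(x^6).
The coefficient of x^5 is 256/(15·π^(5/2)) + 64/(5·√(π)) + 256/(3·π^(3/2)).

Final answer: 256/(15·π^(5/2)) + 64/(5·√(π)) + 256/(3·π^(3/2))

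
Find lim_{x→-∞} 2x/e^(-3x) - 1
The quotient is an ∞/∞ indeterminate form as x → -∞.
Compare growth rates of the dominant terms (exponentials ≫ polynomials ≫ logarithms), or apply L'Hôpital's rule; the quotient → 0.
Adding the constant: 0 - 1 = -1. Limit = -1.

Final answer: -1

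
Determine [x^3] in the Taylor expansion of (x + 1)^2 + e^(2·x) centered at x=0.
Expand to order 3: (x + 1)^2 + e^(2·x) = 4·x^3/3 + 3·x^2 + 4·x + 2 + O(x^4).
The coefficient of x^3 is 4/3.

Final answer: 4/3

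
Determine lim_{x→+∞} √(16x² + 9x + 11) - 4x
As x → +∞: multiply by the conjugate to get (9x+11)/(√(16x²+9x+11)+4x); the denominator ~ 8x, so the limit is 9/8.
Limit = 9/8.

Final answer: 9/8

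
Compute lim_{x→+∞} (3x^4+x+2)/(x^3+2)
This is an ∞/∞ indeterminate form as x → +∞.
Divide numerator and denominator by x^4 and let the lower-order terms vanish; the numerator's degree 4 exceeds the denominator's degree 3, so the quotient diverges.
Limit = ∞.

Final answer: ∞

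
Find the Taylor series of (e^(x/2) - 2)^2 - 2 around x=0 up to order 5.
7·x^5/960 + x^4/32 + x^3/12 - x - 1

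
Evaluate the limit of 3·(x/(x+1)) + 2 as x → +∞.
Evaluate the dominant behaviour as x → +∞; each term tends to a finite value or vanishes.
Limit = 5.

Final answer: 5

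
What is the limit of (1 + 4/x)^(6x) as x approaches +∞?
As x → +∞: write (1 + 4/x)^(6x) = ((1 + 4/x)^x)^6 → (e^4)^6 = e^24.
Limit = e^(24).

Final answer: e^(24)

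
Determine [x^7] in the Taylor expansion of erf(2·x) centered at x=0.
Expand to order 7: erf(2·x) = -128·x^7/(21·√(π)) + 32·x^5/(5·√(π)) - 16·x^3/(3·√(π)) + 4·x/√(π) + O(x^8).
The coefficient of x^7 is -128/(21·√(π)).

Final answer: -128/(21·√(π))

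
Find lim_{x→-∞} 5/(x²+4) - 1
Evaluate the dominant behaviour as x → -∞; each term tends to a finite value or vanishes.
Limit = -1.

Final answer: -1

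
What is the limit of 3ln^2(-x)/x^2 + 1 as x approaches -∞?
The quotient is an ∞/∞ indeterminate form as x → -∞.
Compare growth rates of the dominant terms (exponentials ≫ polynomials ≫ logarithms), or apply L'Hôpital's rule; the quotient → 0.
Adding the constant: 0 + 1 = 1. Limit = 1.

Final answer: 1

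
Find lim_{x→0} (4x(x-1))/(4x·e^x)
Both numerator and denominator → 0 as x → 0; this is a 0/0 indeterminate form.
Expand each to leading order near x = 0: numerator ~ -4·x, denominator ~ 4·x.
The limit of the ratio is -1.

Final answer: -1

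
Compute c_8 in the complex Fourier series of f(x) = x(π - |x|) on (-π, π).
Compute the real Fourier coefficients first: a_8 = 0, b_8 = 0.
Then c_8 = (a_8 − i·b_8)/2 = 0.

Final answer: 0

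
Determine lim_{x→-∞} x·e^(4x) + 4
The product is a 0·∞ indeterminate form at x → -∞.
Rewrite the product as x / e^(-4x) (an ∞/∞ form) and apply L'Hôpital, or use the standard hierarchy e^(4|x|) ≫ |x| as x → -∞.
The indeterminate product → 0, so the limit = 4.

Final answer: 4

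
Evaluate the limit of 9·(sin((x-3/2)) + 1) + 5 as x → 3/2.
Direct substitution at x = 3/2 gives 14.

Final answer: 14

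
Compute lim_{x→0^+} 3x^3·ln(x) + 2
The product is a 0·∞ indeterminate form at x → 0⁺.
Rewrite the product as 3·ln(x) / x^(-3) and apply L'Hôpital, or use the standard hierarchy x^(-3) ≫ |ln x| as x → 0⁺.
The indeterminate product → 0, so the limit = 2.

Final answer: 2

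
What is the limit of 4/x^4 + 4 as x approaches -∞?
Evaluate the dominant behaviour as x → -∞; each term tends to a finite value or vanishes.
Limit = 4.

Final answer: 4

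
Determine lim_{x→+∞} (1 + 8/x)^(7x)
As x → +∞: write (1 + 8/x)^(7x) = ((1 + 8/x)^x)^7 → (e^8)^7 = e^56.
Limit = e^(56).

Final answer: e^(56)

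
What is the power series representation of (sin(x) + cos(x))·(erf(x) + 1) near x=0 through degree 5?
x^5·(1/120 + 37/(60·√(π))) + x^4·(1/24 - 1/√(π)) + x^3·(-5/(3·√(π)) - 1/6) + x^2·(-1/2 + 2/√(π)) + x·(1 + 2/√(π)) + 1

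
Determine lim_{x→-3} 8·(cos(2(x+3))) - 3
Direct substitution at x = -3 gives 5.

Final answer: 5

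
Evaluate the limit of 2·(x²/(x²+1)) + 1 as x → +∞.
Evaluate the dominant behaviour as x → +∞; each term tends to a finite value or vanishes.
Limit = 3.

Final answer: 3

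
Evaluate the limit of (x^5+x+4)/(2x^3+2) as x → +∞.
This is an ∞/∞ indeterminate form as x → +∞.
Divide numerator and denominator by x^5 and let the lower-order terms vanish; the numerator's degree 5 exceeds the denominator's degree 3, so the quotient diverges.
Limit = ∞.

Final answer: ∞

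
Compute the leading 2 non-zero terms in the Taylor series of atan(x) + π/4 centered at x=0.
x + π/4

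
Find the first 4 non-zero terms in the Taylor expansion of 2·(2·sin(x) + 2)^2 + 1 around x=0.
-8·x^3/3 + 8·x^2 + 16·x + 9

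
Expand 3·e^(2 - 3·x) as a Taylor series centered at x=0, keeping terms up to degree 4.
81·x^4·e^(2)/8 - 27·x^3·e^(2)/2 + 27·x^2·e^(2)/2 - 9·x·e^(2) + 3·e^(2)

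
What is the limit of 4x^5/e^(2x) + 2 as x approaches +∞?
The quotient is an ∞/∞ indeterminate form as x → +∞.
The exponential denominator e^(2x) dominates the polynomial numerator (e^x ≫ x^5 as x → ∞), so the quotient → 0.
Adding the constant: 0 + 2 = 2. Limit = 2.

Final answer: 2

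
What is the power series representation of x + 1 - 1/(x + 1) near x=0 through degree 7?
x^7 - x^6 + x^5 - x^4 + x^3 - x^2 + 2·x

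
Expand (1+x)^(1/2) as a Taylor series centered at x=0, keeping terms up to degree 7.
33·x^7/2048 - 21·x^6/1024 + 7·x^5/256 - 5·x^4/128 + x^3/16 - x^2/8 + x/2 + 1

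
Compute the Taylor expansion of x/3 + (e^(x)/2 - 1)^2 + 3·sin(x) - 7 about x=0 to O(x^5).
x^4/8 - x^3/3 + 17·x/6 - 27/4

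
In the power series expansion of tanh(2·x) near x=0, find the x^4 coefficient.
Expand to order 4: tanh(2·x) = -8·x^3/3 + 2·x + O(x^5).
The coefficient of x^4 is 0.

Final answer: 0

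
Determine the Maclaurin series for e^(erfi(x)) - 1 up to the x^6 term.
x^6·(4/(45·π^3) + 8/(9·π^2) + 28/(45·π)) + x^5·(4/(15·π^(5/2)) + 1/(5·√(π)) + 4/(3·π^(3/2))) + x^4·(2/(3·π^2) + 4/(3·π)) + x^3·(4/(3·π^(3/2)) + 2/(3·√(π))) + 2·x^2/π + 2·x/√(π)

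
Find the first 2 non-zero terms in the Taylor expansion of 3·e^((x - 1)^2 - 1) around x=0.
3 - 6·x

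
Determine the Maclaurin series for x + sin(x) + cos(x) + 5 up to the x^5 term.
x^5/120 + x^4/24 - x^3/6 - x^2/2 + 2·x + 6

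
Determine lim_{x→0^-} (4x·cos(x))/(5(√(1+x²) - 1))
Both numerator and denominator → 0 as x → 0^-; this is a 0/0 indeterminate form.
Expand each to leading order near x = 0: numerator ~ 4·x, denominator ~ 5·x^2/2.
The limit of the ratio is -∞.

Final answer: -∞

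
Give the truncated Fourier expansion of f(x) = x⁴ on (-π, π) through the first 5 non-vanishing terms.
(48 - 8·π^2)·cos(x) + (-3 + 2·π^2)·cos(2·x) + (16/27 - 8·π^2/9)·cos(3·x) + (-3/16 + π^2/2)·cos(4·x) + π^4/5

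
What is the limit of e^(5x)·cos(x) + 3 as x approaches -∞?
Evaluate the dominant behaviour as x → -∞; each term tends to a finite value or vanishes.
Limit = 3.

Final answer: 3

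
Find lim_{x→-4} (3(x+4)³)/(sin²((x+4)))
Both numerator and denominator → 0 as x → -4; this is a 0/0 indeterminate form.
Expand each to leading order near x = -4: numerator ~ 3·(x + 4)^3, denominator ~ (x + 4)^2.
The limit of the ratio is 0.

Final answer: 0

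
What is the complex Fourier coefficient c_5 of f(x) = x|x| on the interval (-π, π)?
Compute the real Fourier coefficients first: a_5 = 0, b_5 = (-8 + 50·π^2)/(125·π).
Then c_5 = (a_5 − i·b_5)/2 = -i·π/5 + 4·i/(125·π).

Final answer: -i·π/5 + 4·i/(125·π)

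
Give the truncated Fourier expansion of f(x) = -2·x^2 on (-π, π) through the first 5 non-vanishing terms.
8·cos(x) - 2·cos(2·x) + 8·cos(3·x)/9 - cos(4·x)/2 - 2·π^2/3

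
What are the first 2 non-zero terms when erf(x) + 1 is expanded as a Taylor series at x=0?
2·x/√(π) + 1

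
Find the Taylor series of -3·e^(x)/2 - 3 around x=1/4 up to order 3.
-3 - 3·e^(1/4)/2 - 3·e^(1/4)·(x - 1/4)/2 - 3·e^(1/4)·(x - 1/4)^2/4 - e^(1/4)·(x - 1/4)^3/4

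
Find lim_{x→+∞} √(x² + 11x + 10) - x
This is an ∞ − ∞ indeterminate form.
Multiply and divide by the conjugate √(x²+11x + 10) + x; the x² terms cancel, leaving (11x + 10)/(√(x²+11x + 10)+x) → 11/2.
Limit = 11/2.

Final answer: 11/2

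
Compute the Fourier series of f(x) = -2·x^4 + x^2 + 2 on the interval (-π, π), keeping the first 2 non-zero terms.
(-100 + 16·π^2)·cos(x) - 2·π^4/5 + 2 + π^2/3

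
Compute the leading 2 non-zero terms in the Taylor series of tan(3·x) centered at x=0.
9·x^3 + 3·x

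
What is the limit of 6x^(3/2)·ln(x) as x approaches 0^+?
This is a 0·∞ indeterminate form at x → 0⁺.
Rewrite the product as 6·ln(x) / x^(-3/2) and apply L'Hôpital, or use the standard hierarchy x^(-3/2) ≫ |ln x| as x → 0⁺.
The indeterminate product → 0, so the limit = 0.

Final answer: 0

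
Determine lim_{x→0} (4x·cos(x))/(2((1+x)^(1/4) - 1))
Both numerator and denominator → 0 as x → 0; this is a 0/0 indeterminate form.
Expand each to leading order near x = 0: numerator ~ 4·x, denominator ~ x/2.
The limit of the ratio is 8.

Final answer: 8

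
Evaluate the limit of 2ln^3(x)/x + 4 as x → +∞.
The quotient is an ∞/∞ indeterminate form as x → +∞.
The polynomial denominator x dominates the logarithmic numerator (any positive power of x ≫ ln^3(x) as x → ∞), so the quotient → 0.
Adding the constant: 0 + 4 = 4. Limit = 4.

Final answer: 4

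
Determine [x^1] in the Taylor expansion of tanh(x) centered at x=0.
Expand to order 1: tanh(x) = x + O(x^2).
The coefficient of x^1 is 1.

Final answer: 1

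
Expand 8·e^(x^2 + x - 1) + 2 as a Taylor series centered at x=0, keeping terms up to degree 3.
28·x^3·e^(-1)/3 + 12·x^2·e^(-1) + 8·x·e^(-1) + 2 + 8·e^(-1)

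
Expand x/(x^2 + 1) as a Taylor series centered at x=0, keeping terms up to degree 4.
-x^3 + x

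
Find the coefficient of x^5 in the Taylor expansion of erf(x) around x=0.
Expand to order 5: erf(x) = x^5/(5·√(π)) - 2·x^3/(3·√(π)) + 2·x/√(π) + O(x^6).
The coefficient of x^5 is 1/(5·√(π)).

Final answer: 1/(5·√(π))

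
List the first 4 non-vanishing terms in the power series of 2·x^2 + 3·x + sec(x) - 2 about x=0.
5·x^4/24 + 5·x^2/2 + 3·x - 1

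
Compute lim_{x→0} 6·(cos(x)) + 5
Direct substitution at x = 0 gives 11.

Final answer: 11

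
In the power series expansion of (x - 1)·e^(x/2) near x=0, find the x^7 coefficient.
Expand to order 7: (x - 1)·e^(x/2) = 13·x^7/645120 + 11·x^6/46080 + 3·x^5/1280 + 7·x^4/384 + 5·x^3/48 + 3·x^2/8 + x/2 - 1 + O(x^8).
The coefficient of x^7 is 13/645120.

Final answer: 13/645120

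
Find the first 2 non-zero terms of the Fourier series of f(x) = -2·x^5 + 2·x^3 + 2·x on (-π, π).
(-500 - 4·π^4 + 84·π^2)·sin(x) + (-12·π^2 + 16 + 2·π^4)·sin(2·x)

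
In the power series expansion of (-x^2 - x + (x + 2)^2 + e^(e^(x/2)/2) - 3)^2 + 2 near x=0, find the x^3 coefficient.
(1 + e^(1/2))^2·(11·e^(1/2)/(192·(1 + e^(1/2))) + 3·(e^(1/2)/(4·(1 + e^(1/2))) + 3/(1 + e^(1/2)))·e^(1/2)/(16·(1 + e^(1/2))))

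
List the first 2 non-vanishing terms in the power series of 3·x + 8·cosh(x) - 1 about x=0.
3·x + 7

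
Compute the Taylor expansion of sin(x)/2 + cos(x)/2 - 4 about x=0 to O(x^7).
-x^6/1440 + x^5/240 + x^4/48 - x^3/12 - x^2/4 + x/2 - 7/2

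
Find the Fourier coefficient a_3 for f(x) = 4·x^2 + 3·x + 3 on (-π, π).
a_3 = (1/π) ∫_{-π}^{π} f(x)·cos(3x) dx.
Evaluate the integral (use parity and integration by parts as needed): a_3 = -16/9.

Final answer: -16/9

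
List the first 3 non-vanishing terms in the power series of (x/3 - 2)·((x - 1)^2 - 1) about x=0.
x^3/3 - 8·x^2/3 + 4·x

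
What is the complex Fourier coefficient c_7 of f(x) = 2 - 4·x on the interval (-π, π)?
Compute the real Fourier coefficients first: a_7 = 0, b_7 = -8/7.
Then c_7 = (a_7 − i·b_7)/2 = 4·i/7.

Final answer: 4·i/7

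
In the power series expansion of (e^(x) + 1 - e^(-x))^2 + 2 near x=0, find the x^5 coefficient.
Expand to order 5: (e^(x) + 1 - e^(-x))^2 + 2 = x^5/30 + 4·x^4/3 + 2·x^3/3 + 4·x^2 + 4·x + 3 + O(x^6).
The coefficient of x^5 is 1/30.

Final answer: 1/30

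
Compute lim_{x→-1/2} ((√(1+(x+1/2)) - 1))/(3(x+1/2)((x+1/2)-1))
Both numerator and denominator → 0 as x → -1/2; this is a 0/0 indeterminate form.
Expand each to leading order near x = -1/2: numerator ~ (x + 1/2)/2, denominator ~ -3·(x + 1/2).
The limit of the ratio is -1/6.

Final answer: -1/6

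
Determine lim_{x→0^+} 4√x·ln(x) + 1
The product is a 0·∞ indeterminate form at x → 0⁺.
Rewrite the product as 4·ln(x) / x^(-1/2) and apply L'Hôpital, or use the standard hierarchy x^(-1/2) ≫ |ln x| as x → 0⁺.
The indeterminate product → 0, so the limit = 1.

Final answer: 1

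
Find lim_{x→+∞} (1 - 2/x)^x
As x → +∞: this is the defining limit (1 - 2/x)^x → e^(-2).
Limit = e^(-2).

Final answer: e^(-2)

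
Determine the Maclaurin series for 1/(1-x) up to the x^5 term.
x^5 + x^4 + x^3 + x^2 + x + 1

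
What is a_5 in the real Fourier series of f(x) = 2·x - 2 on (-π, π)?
a_5 = (1/π) ∫_{-π}^{π} f(x)·cos(5x) dx.
Evaluate the integral (use parity and integration by parts as needed): a_5 = 0.

Final answer: 0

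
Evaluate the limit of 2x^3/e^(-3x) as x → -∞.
This is an ∞/∞ indeterminate form as x → -∞.
Compare growth rates of the dominant terms (exponentials ≫ polynomials ≫ logarithms), or apply L'Hôpital's rule; the quotient → 0.
Limit = 0.

Final answer: 0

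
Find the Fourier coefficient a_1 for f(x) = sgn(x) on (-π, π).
a_1 = (1/π) ∫_{-π}^{π} f(x)·cos(1x) dx.
Evaluate the integral (use parity and integration by parts as needed): a_1 = 0.

Final answer: 0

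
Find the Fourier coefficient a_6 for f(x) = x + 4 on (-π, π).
a_6 = (1/π) ∫_{-π}^{π} f(x)·cos(6x) dx.
Evaluate the integral (use parity and integration by parts as needed): a_6 = 0.

Final answer: 0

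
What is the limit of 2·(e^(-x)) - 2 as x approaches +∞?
Evaluate the dominant behaviour as x → +∞; each term tends to a finite value or vanishes.
Limit = -2.

Final answer: -2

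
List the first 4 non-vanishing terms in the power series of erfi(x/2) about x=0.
x^7/(2688·√(π)) + x^5/(160·√(π)) + x^3/(12·√(π)) + x/√(π)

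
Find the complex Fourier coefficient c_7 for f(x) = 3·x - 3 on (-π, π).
Compute the real Fourier coefficients first: a_7 = 0, b_7 = 6/7.
Then c_7 = (a_7 − i·b_7)/2 = -3·i/7.

Final answer: -3·i/7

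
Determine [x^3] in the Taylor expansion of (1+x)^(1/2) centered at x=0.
Expand to order 3: (1+x)^(1/2) = x^3/16 - x^2/8 + x/2 + 1 + O(x^4).
The coefficient of x^3 is 1/16.

Final answer: 1/16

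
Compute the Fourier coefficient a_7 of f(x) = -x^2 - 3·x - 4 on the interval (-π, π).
a_7 = (1/π) ∫_{-π}^{π} f(x)·cos(7x) dx.
Evaluate the integral (use parity and integration by parts as needed): a_7 = 4/49.

Final answer: 4/49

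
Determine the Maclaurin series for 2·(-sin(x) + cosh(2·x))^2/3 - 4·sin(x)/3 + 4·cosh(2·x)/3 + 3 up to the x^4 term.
38·x^4/9 - 20·x^3/9 + 6·x^2 - 8·x/3 + 5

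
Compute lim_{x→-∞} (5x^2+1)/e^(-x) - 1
The quotient is an ∞/∞ indeterminate form as x → -∞.
Compare growth rates of the dominant terms (exponentials ≫ polynomials ≫ logarithms), or apply L'Hôpital's rule; the quotient → 0.
Adding the constant: 0 - 1 = -1. Limit = -1.

Final answer: -1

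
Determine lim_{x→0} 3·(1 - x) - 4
Direct substitution at x = 0 gives -1.

Final answer: -1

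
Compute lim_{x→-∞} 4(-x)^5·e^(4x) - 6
The product is a 0·∞ indeterminate form at x → -∞.
Rewrite the product as 4(-x)^5 / e^(-4x) (an ∞/∞ form) and apply L'Hôpital, or use the standard hierarchy e^(4|x|) ≫ |(-x)^5| as x → -∞.
The indeterminate product → 0, so the limit = -6.

Final answer: -6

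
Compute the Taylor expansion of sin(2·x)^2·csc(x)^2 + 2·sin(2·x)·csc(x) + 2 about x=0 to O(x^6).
3·x^4/2 - 6·x^2 + 10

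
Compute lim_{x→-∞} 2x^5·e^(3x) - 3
The product is a 0·∞ indeterminate form at x → -∞.
Rewrite the product as 2x^5 / e^(-3x) (an ∞/∞ form) and apply L'Hôpital, or use the standard hierarchy e^(3|x|) ≫ |x^5| as x → -∞.
The indeterminate product → 0, so the limit = -3.

Final answer: -3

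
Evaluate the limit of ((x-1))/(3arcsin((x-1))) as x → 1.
Both numerator and denominator → 0 as x → 1; this is a 0/0 indeterminate form.
Expand each to leading order near x = 1: numerator ~ (x - 1), denominator ~ 3·(x - 1).
The limit of the ratio is 1/3.

Final answer: 1/3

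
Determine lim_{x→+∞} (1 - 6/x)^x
As x → +∞: this is the defining limit (1 - 6/x)^x → e^(-6).
Limit = e^(-6).

Final answer: e^(-6)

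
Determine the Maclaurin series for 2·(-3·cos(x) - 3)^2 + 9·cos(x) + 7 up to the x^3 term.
88 - 81·x^2/2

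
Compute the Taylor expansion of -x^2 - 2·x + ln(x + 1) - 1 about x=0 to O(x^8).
x^7/7 - x^6/6 + x^5/5 - x^4/4 + x^3/3 - 3·x^2/2 - x - 1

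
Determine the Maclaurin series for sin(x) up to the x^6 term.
x^5/120 - x^3/6 + x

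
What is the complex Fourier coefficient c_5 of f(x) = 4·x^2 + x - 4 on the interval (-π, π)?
Compute the real Fourier coefficients first: a_5 = -16/25, b_5 = 2/5.
Then c_5 = (a_5 − i·b_5)/2 = -8/25 - i/5.

Final answer: -8/25 - i/5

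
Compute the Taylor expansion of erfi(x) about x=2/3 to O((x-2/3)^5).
erfi(2/3) + 2·e^(4/9)·(x - 2/3)/√(π) + 4·e^(4/9)·(x - 2/3)^2/(3·√(π)) + 34·e^(4/9)·(x - 2/3)^3/(27·√(π)) + 70·e^(4/9)·(x - 2/3)^4/(81·√(π))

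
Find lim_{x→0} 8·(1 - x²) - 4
Direct substitution at x = 0 gives 4.

Final answer: 4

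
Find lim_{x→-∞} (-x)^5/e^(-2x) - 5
The quotient is an ∞/∞ indeterminate form as x → -∞.
Compare growth rates of the dominant terms (exponentials ≫ polynomials ≫ logarithms), or apply L'Hôpital's rule; the quotient → 0.
Adding the constant: 0 - 5 = -5. Limit = -5.

Final answer: -5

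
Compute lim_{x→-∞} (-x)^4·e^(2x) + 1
The product is a 0·∞ indeterminate form at x → -∞.
Rewrite the product as (-x)^4 / e^(-2x) (an ∞/∞ form) and apply L'Hôpital, or use the standard hierarchy e^(2|x|) ≫ |(-x)^4| as x → -∞.
The indeterminate product → 0, so the limit = 1.

Final answer: 1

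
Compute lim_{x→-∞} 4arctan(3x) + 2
Evaluate the dominant behaviour as x → -∞; each term tends to a finite value or vanishes.
Limit = 2 - 2·π.

Final answer: 2 - 2·π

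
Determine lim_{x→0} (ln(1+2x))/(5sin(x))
Both numerator and denominator → 0 as x → 0; this is a 0/0 indeterminate form.
Expand each to leading order near x = 0: numerator ~ 2·x, denominator ~ 5·x.
The limit of the ratio is 2/5.

Final answer: 2/5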